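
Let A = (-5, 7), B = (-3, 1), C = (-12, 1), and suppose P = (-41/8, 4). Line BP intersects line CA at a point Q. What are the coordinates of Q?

(-32/5, 29/5)

Barycentric coordinates of P with respect to ABC: (1/2, 3/8, 1/8).
On side CA the B-coordinate is zero; dropping P's B-weight 3/8 and renormalizing the remaining 1/8 : 1/2 gives weights 1/5, 4/5 on C, A.
Q = (1/5)·(-12, 1) + (4/5)·(-5, 7) = (-32/5, 29/5).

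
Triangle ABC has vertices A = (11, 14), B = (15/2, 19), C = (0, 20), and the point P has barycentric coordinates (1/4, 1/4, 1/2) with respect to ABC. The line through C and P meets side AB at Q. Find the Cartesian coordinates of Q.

(37/4, 33/2)

Line CP meets AB where the C-coordinate vanishes; zeroing P's C-weight and renormalizing leaves A, B-weights 1/4 : 1/4 → (1/2, 1/2).
So Q = (1/2)·A + (1/2)·B = (37/4, 33/2).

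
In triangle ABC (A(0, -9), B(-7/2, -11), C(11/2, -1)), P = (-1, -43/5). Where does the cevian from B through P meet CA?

(11/4, -5)

Barycentric coordinates of P with respect to ABC: (1/5, 3/5, 1/5).
On side CA the B-coordinate is zero; dropping P's B-weight 3/5 and renormalizing the remaining 1/5 : 1/5 gives weights 1/2, 1/2 on C, A.
Q = (1/2)·(11/2, -1) + (1/2)·(0, -9) = (11/4, -5).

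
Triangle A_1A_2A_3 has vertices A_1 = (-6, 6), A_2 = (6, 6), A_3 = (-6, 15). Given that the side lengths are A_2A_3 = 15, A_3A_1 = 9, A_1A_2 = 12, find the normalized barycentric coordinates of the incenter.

(5/12, 1/4, 1/3)

The incenter has barycentric coordinates proportional to the opposite side lengths: (15 : 9 : 12).
Normalizing by 15+9+12 = 36 gives (5/12, 1/4, 1/3).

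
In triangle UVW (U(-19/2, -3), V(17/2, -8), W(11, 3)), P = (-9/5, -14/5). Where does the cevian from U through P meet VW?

(39/4, -5/2)

Barycentric coordinates of P with respect to UVW: (3/5, 1/5, 1/5).
On side VW the U-coordinate is zero; dropping P's U-weight 3/5 and renormalizing the remaining 1/5 : 1/5 gives weights 1/2, 1/2 on V, W.
Q = (1/2)·(17/2, -8) + (1/2)·(11, 3) = (39/4, -5/2).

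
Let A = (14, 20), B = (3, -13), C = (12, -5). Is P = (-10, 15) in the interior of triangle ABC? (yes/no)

Barycentric coordinates of P: (356/209, 590/209, -67/19).
The three coordinates are positive, positive, negative; a point is interior exactly when all three are positive.

no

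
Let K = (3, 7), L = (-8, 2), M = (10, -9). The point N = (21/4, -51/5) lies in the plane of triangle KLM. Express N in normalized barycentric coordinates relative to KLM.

Signed area of the reference triangle: [KLM] = ½·(3·(2−(-9)) + (-8)·(-9−7) + 10·(7−2)) = ½·(33 + 128 + 50) = 211/2.
[NLM] = ½·((21/4)·(2−(-9)) + (-8)·(-9−(-51/5)) + 10·(-51/5−2)) = ½·(231/4 − 48/5 − 122) = -1477/40, so the K-coordinate is (-1477/40)/(211/2) = -7/20.
[KNM] = ½·(3·(-51/5−(-9)) + (21/4)·(-9−7) + 10·(7−(-51/5))) = ½·(-18/5 − 84 + 172) = 211/5, so the L-coordinate is 2/5.
[KLN] = ½·(3·(2−(-51/5)) + (-8)·(-51/5−7) + (21/4)·(7−2)) = ½·(183/5 + 688/5 + 105/4) = 4009/40, so the M-coordinate is 19/20.
Check: -7/20 + 2/5 + 19/20 = 1.

(-7/20, 2/5, 19/20)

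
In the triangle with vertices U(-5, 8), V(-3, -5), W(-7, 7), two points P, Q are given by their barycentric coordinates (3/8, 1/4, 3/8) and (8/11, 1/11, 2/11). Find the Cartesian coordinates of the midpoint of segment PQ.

(-459/88, 969/176)

Barycentric coordinates of the midpoint are the average: (97/176, 15/88, 49/176).
Converting: (97/176)·U + (15/88)·V + (49/176)·W = (-459/88, 969/176).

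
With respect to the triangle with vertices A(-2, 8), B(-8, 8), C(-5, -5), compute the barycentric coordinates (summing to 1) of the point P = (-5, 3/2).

(1/4, 1/4, 1/2)

Signed area of the reference triangle: [ABC] = ½·((-2)·(8−(-5)) + (-8)·(-5−8) + (-5)·(8−8)) = ½·(-26 + 104 + 0) = 39.
[PBC] = ½·((-5)·(8−(-5)) + (-8)·(-5−(3/2)) + (-5)·(3/2−8)) = ½·(-65 + 52 + 65/2) = 39/4, so the A-coordinate is (39/4)/39 = 1/4.
[APC] = ½·((-2)·(3/2−(-5)) + (-5)·(-5−8) + (-5)·(8−(3/2))) = ½·(-13 + 65 − 65/2) = 39/4, so the B-coordinate is 1/4.
[ABP] = ½·((-2)·(8−(3/2)) + (-8)·(3/2−8) + (-5)·(8−8)) = ½·(-13 + 52 + 0) = 39/2, so the C-coordinate is 1/2.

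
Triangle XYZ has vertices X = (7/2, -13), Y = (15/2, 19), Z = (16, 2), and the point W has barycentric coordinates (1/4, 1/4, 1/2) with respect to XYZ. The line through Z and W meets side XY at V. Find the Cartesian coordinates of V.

Line ZW meets XY where the Z-coordinate vanishes; zeroing W's Z-weight and renormalizing leaves X, Y-weights 1/4 : 1/4 → (1/2, 1/2).
So V = (1/2)·X + (1/2)·Y = (11/2, 3).

(11/2, 3)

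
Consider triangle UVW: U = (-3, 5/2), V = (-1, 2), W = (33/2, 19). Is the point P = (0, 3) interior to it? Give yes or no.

Barycentric coordinates of P: (2/171, 53/57, 10/171).
The three coordinates are positive, positive, positive; a point is interior exactly when all three are positive.

yes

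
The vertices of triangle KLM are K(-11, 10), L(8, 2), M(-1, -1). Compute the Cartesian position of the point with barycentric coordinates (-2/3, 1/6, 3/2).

(43/6, -47/6)

N = (-2/3)·K + (1/6)·L + (3/2)·M.
x-coordinate: (-2/3)·(-11) + (1/6)·8 + (3/2)·(-1) = 43/6.
y-coordinate: (-2/3)·10 + (1/6)·2 + (3/2)·(-1) = -47/6.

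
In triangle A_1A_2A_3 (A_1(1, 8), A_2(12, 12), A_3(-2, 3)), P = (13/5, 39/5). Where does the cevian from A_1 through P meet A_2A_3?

(5, 15/2)

Barycentric coordinates of P with respect to A_1A_2A_3: (3/5, 1/5, 1/5).
On side A_2A_3 the A_1-coordinate is zero; dropping P's A_1-weight 3/5 and renormalizing the remaining 1/5 : 1/5 gives weights 1/2, 1/2 on A_2, A_3.
Q = (1/2)·(12, 12) + (1/2)·(-2, 3) = (5, 15/2).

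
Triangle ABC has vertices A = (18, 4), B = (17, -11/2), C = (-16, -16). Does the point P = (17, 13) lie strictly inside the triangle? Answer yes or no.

Barycentric coordinates of P: (407/202, -326/303, 37/606).
The three coordinates are positive, negative, positive; a point is interior exactly when all three are positive.

no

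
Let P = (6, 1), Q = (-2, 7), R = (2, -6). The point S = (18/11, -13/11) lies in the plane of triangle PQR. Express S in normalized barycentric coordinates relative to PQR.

Signed area of the reference triangle: [PQR] = ½·(6·(7−(-6)) + (-2)·(-6−1) + 2·(1−7)) = ½·(78 + 14 − 12) = 40.
[SQR] = ½·((18/11)·(7−(-6)) + (-2)·(-6−(-13/11)) + 2·(-13/11−7)) = ½·(234/11 + 106/11 − 180/11) = 80/11, so the P-coordinate is (80/11)/40 = 2/11.
[PSR] = ½·(6·(-13/11−(-6)) + (18/11)·(-6−1) + 2·(1−(-13/11))) = ½·(318/11 − 126/11 + 48/11) = 120/11, so the Q-coordinate is 3/11.
[PQS] = ½·(6·(7−(-13/11)) + (-2)·(-13/11−1) + (18/11)·(1−7)) = ½·(540/11 + 48/11 − 108/11) = 240/11, so the R-coordinate is 6/11.

(2/11, 3/11, 6/11)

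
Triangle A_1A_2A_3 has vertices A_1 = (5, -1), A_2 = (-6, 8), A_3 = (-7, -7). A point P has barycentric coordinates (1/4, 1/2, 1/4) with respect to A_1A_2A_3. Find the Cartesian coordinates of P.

P = (1/4)·A_1 + (1/2)·A_2 + (1/4)·A_3.
x-coordinate: (1/4)·5 + (1/2)·(-6) + (1/4)·(-7) = -7/2.
y-coordinate: (1/4)·(-1) + (1/2)·8 + (1/4)·(-7) = 2.

(-7/2, 2)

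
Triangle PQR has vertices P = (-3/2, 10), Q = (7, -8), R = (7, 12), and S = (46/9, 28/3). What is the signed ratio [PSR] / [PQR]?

[PQR] = ½·((-3/2)·(-8−12) + 7·(12−10) + 7·(10−(-8))) = ½·(30 + 14 + 126) = 85.
[PSR] = ½·((-3/2)·(28/3−12) + (46/9)·(12−10) + 7·(10−(28/3))) = ½·(4 + 92/9 + 14/3) = 85/9, so the ratio is (85/9)/85 = 1/9.

1/9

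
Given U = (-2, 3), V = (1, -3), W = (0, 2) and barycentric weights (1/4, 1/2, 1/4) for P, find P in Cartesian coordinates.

P = (1/4)·U + (1/2)·V + (1/4)·W.
x-coordinate: (1/4)·(-2) + (1/2)·1 + (1/4)·0 = 0.
y-coordinate: (1/4)·3 + (1/2)·(-3) + (1/4)·2 = -1/4.

(0, -1/4)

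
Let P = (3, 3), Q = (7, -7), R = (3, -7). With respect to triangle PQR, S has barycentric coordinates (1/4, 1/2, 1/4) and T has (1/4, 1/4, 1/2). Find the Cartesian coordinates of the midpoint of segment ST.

(9/2, -9/2)

Barycentric coordinates of the midpoint are the average: (1/4, 3/8, 3/8).
Converting: (1/4)·P + (3/8)·Q + (3/8)·R = (9/2, -9/2).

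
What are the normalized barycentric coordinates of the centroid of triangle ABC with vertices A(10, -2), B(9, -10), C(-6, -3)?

The centroid is the average of the vertices, so each weight is 1/3.

(1/3, 1/3, 1/3)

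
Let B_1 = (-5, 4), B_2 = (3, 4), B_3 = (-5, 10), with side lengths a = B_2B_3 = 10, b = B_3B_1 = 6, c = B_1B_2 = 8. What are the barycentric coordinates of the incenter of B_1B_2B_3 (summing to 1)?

The incenter has barycentric coordinates proportional to the opposite side lengths: (10 : 6 : 8).
Normalizing by 10+6+8 = 24 gives (5/12, 1/4, 1/3).

(5/12, 1/4, 1/3)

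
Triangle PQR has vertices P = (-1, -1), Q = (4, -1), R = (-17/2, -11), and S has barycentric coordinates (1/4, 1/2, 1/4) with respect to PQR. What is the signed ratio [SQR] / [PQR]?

The signed ratio [SQR]/[PQR] equals the barycentric coordinate of S at vertex P, which is 1/4.

1/4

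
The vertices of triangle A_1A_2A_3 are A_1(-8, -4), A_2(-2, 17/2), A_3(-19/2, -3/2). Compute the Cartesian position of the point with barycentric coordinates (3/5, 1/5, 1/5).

P = (3/5)·A_1 + (1/5)·A_2 + (1/5)·A_3.
x-coordinate: (3/5)·(-8) + (1/5)·(-2) + (1/5)·(-19/2) = -71/10.
y-coordinate: (3/5)·(-4) + (1/5)·(17/2) + (1/5)·(-3/2) = -1.

(-71/10, -1)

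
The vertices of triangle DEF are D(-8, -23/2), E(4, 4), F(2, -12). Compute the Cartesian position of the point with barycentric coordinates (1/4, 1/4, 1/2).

G = (1/4)·D + (1/4)·E + (1/2)·F.
x-coordinate: (1/4)·(-8) + (1/4)·4 + (1/2)·2 = 0.
y-coordinate: (1/4)·(-23/2) + (1/4)·4 + (1/2)·(-12) = -63/8.

(0, -63/8)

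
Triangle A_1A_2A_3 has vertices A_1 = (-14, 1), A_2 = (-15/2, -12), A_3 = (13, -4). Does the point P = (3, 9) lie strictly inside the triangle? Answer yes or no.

no

Barycentric coordinates of P: (99/91, -86/91, 6/7).
The three coordinates are positive, negative, positive; a point is interior exactly when all three are positive.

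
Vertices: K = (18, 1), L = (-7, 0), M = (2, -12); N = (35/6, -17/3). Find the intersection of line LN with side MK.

(42/5, -34/5)

Barycentric coordinates of N with respect to KLM: (1/3, 1/6, 1/2).
On side MK the L-coordinate is zero; dropping N's L-weight 1/6 and renormalizing the remaining 1/2 : 1/3 gives weights 3/5, 2/5 on M, K.
J = (3/5)·(2, -12) + (2/5)·(18, 1) = (42/5, -34/5).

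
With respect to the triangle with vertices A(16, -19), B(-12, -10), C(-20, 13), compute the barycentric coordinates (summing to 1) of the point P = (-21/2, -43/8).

(1/8, 5/8, 1/4)

Signed area of the reference triangle: [ABC] = ½·(16·(-10−13) + (-12)·(13−(-19)) + (-20)·(-19−(-10))) = ½·(-368 − 384 + 180) = -286.
[PBC] = ½·((-21/2)·(-10−13) + (-12)·(13−(-43/8)) + (-20)·(-43/8−(-10))) = ½·(483/2 − 441/2 − 185/2) = -143/4, so the A-coordinate is (-143/4)/(-286) = 1/8.
[APC] = ½·(16·(-43/8−13) + (-21/2)·(13−(-19)) + (-20)·(-19−(-43/8))) = ½·(-294 − 336 + 545/2) = -715/4, so the B-coordinate is 5/8.
[ABP] = ½·(16·(-10−(-43/8)) + (-12)·(-43/8−(-19)) + (-21/2)·(-19−(-10))) = ½·(-74 − 327/2 + 189/2) = -143/2, so the C-coordinate is 1/4.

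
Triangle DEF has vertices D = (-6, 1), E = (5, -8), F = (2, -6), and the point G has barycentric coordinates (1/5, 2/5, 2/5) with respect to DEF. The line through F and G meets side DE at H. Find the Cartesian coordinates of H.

(4/3, -5)

Line FG meets DE where the F-coordinate vanishes; zeroing G's F-weight and renormalizing leaves D, E-weights 1/5 : 2/5 → (1/3, 2/3).
So H = (1/3)·D + (2/3)·E = (4/3, -5).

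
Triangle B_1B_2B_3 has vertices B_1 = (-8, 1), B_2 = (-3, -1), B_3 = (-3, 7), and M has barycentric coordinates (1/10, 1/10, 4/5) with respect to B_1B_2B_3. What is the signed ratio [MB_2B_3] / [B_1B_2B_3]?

The signed ratio [MB_2B_3]/[B_1B_2B_3] equals the barycentric coordinate of M at vertex B_1, which is 1/10.

1/10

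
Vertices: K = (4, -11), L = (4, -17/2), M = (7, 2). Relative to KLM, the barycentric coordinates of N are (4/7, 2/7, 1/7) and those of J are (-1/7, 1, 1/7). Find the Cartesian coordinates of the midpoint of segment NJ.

(31/7, -211/28)

Barycentric coordinates of the midpoint are the average: (3/14, 9/14, 1/7).
Converting: (3/14)·K + (9/14)·L + (1/7)·M = (31/7, -211/28).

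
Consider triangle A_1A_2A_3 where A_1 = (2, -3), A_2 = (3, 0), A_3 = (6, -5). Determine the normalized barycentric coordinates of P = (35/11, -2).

Signed area of the reference triangle: [A_1A_2A_3] = ½·(2·(0−(-5)) + 3·(-5−(-3)) + 6·(-3−0)) = ½·(10 − 6 − 18) = -7.
[PA_2A_3] = ½·((35/11)·(0−(-5)) + 3·(-5−(-2)) + 6·(-2−0)) = ½·(175/11 − 9 − 12) = -28/11, so the A_1-coordinate is (-28/11)/(-7) = 4/11.
[A_1PA_3] = ½·(2·(-2−(-5)) + (35/11)·(-5−(-3)) + 6·(-3−(-2))) = ½·(6 − 70/11 − 6) = -35/11, so the A_2-coordinate is 5/11.
[A_1A_2P] = ½·(2·(0−(-2)) + 3·(-2−(-3)) + (35/11)·(-3−0)) = ½·(4 + 3 − 105/11) = -14/11, so the A_3-coordinate is 2/11.
Check: 4/11 + 5/11 + 2/11 = 1.

(4/11, 5/11, 2/11)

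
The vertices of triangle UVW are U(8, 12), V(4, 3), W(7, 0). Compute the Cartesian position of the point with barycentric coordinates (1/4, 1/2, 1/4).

P = (1/4)·U + (1/2)·V + (1/4)·W.
x-coordinate: (1/4)·8 + (1/2)·4 + (1/4)·7 = 23/4.
y-coordinate: (1/4)·12 + (1/2)·3 + (1/4)·0 = 9/2.

(23/4, 9/2)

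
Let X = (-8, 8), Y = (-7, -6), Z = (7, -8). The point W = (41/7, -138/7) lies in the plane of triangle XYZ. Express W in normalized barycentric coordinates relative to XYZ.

(-6/7, 1, 6/7)

Signed area of the reference triangle: [XYZ] = ½·((-8)·(-6−(-8)) + (-7)·(-8−8) + 7·(8−(-6))) = ½·(-16 + 112 + 98) = 97.
[WYZ] = ½·((41/7)·(-6−(-8)) + (-7)·(-8−(-138/7)) + 7·(-138/7−(-6))) = ½·(82/7 − 82 − 96) = -582/7, so the X-coordinate is (-582/7)/97 = -6/7.
[XWZ] = ½·((-8)·(-138/7−(-8)) + (41/7)·(-8−8) + 7·(8−(-138/7))) = ½·(656/7 − 656/7 + 194) = 97, so the Y-coordinate is 1.
[XYW] = ½·((-8)·(-6−(-138/7)) + (-7)·(-138/7−8) + (41/7)·(8−(-6))) = ½·(-768/7 + 194 + 82) = 582/7, so the Z-coordinate is 6/7.
Check: -6/7 + 1 + 6/7 = 1.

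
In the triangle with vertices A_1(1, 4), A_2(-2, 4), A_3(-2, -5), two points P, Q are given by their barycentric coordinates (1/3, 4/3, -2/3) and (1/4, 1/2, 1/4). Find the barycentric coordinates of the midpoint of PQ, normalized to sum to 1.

(7/24, 11/12, -5/24)

Since both coordinate triples sum to 1, the midpoint's barycentrics are the componentwise average.
(1/3+1/4)/2 = 7/24; similarly 11/12 and -5/24.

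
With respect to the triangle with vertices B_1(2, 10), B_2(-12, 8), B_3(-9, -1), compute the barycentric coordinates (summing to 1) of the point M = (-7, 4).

(1/4, 1/4, 1/2)

Signed area of the reference triangle: [B_1B_2B_3] = ½·(2·(8−(-1)) + (-12)·(-1−10) + (-9)·(10−8)) = ½·(18 + 132 − 18) = 66.
[MB_2B_3] = ½·((-7)·(8−(-1)) + (-12)·(-1−4) + (-9)·(4−8)) = ½·(-63 + 60 + 36) = 33/2, so the B_1-coordinate is (33/2)/66 = 1/4.
[B_1MB_3] = ½·(2·(4−(-1)) + (-7)·(-1−10) + (-9)·(10−4)) = ½·(10 + 77 − 54) = 33/2, so the B_2-coordinate is 1/4.
[B_1B_2M] = ½·(2·(8−4) + (-12)·(4−10) + (-7)·(10−8)) = ½·(8 + 72 − 14) = 33, so the B_3-coordinate is 1/2.
Check: 1/4 + 1/4 + 1/2 = 1.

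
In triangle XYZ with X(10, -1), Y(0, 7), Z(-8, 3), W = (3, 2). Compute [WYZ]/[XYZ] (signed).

[XYZ] = ½·(10·(7−3) + 0·(3−(-1)) + (-8)·(-1−7)) = ½·(40 + 0 + 64) = 52.
[WYZ] = ½·(3·(7−3) + 0·(3−2) + (-8)·(2−7)) = ½·(12 + 0 + 40) = 26, so the ratio is 26/52 = 1/2.

1/2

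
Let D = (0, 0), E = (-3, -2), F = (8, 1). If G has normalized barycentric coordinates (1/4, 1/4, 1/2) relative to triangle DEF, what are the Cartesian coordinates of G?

(13/4, 0)

G = (1/4)·D + (1/4)·E + (1/2)·F.
x-coordinate: (1/4)·0 + (1/4)·(-3) + (1/2)·8 = 13/4.
y-coordinate: (1/4)·0 + (1/4)·(-2) + (1/2)·1 = 0.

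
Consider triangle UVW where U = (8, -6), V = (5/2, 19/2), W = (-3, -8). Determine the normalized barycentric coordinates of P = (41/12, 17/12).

(1/3, 1/2, 1/6)

Signed area of the reference triangle: [UVW] = ½·(8·(19/2−(-8)) + (5/2)·(-8−(-6)) + (-3)·(-6−(19/2))) = ½·(140 − 5 + 93/2) = 363/4.
[PVW] = ½·((41/12)·(19/2−(-8)) + (5/2)·(-8−(17/12)) + (-3)·(17/12−(19/2))) = ½·(1435/24 − 565/24 + 97/4) = 121/4, so the U-coordinate is (121/4)/(363/4) = 1/3.
[UPW] = ½·(8·(17/12−(-8)) + (41/12)·(-8−(-6)) + (-3)·(-6−(17/12))) = ½·(226/3 − 41/6 + 89/4) = 363/8, so the V-coordinate is 1/2.
[UVP] = ½·(8·(19/2−(17/12)) + (5/2)·(17/12−(-6)) + (41/12)·(-6−(19/2))) = ½·(194/3 + 445/24 − 1271/24) = 121/8, so the W-coordinate is 1/6.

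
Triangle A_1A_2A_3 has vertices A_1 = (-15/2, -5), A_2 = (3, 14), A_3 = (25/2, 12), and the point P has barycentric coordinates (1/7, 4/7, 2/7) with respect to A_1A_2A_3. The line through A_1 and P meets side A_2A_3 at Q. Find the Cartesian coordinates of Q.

(37/6, 40/3)

Line A_1P meets A_2A_3 where the A_1-coordinate vanishes; zeroing P's A_1-weight and renormalizing leaves A_2, A_3-weights 4/7 : 2/7 → (2/3, 1/3).
So Q = (2/3)·A_2 + (1/3)·A_3 = (37/6, 40/3).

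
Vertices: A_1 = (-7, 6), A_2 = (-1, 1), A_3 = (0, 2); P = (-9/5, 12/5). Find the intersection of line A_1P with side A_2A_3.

Barycentric coordinates of P with respect to A_1A_2A_3: (1/5, 2/5, 2/5).
On side A_2A_3 the A_1-coordinate is zero; dropping P's A_1-weight 1/5 and renormalizing the remaining 2/5 : 2/5 gives weights 1/2, 1/2 on A_2, A_3.
Q = (1/2)·(-1, 1) + (1/2)·(0, 2) = (-1/2, 3/2).

(-1/2, 3/2)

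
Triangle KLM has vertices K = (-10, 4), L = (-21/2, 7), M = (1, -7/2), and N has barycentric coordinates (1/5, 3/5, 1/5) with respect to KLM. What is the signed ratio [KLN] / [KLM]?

The signed ratio [KLN]/[KLM] equals the barycentric coordinate of N at vertex M, which is 1/5.

1/5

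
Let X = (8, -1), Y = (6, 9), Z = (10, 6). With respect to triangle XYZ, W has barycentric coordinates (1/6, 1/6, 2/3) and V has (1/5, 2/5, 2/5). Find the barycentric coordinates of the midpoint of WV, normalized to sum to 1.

(11/60, 17/60, 8/15)

Since both coordinate triples sum to 1, the midpoint's barycentrics are the componentwise average.
(1/6+1/5)/2 = 11/60; similarly 17/60 and 8/15.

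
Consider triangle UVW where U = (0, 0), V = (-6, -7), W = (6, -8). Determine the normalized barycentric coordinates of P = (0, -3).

Signed area of the reference triangle: [UVW] = ½·(0·(-7−(-8)) + (-6)·(-8−0) + 6·(0−(-7))) = ½·(0 + 48 + 42) = 45.
[PVW] = ½·(0·(-7−(-8)) + (-6)·(-8−(-3)) + 6·(-3−(-7))) = ½·(0 + 30 + 24) = 27, so the U-coordinate is 27/45 = 3/5.
[UPW] = ½·(0·(-3−(-8)) + 0·(-8−0) + 6·(0−(-3))) = ½·(0 + 0 + 18) = 9, so the V-coordinate is 1/5.
[UVP] = ½·(0·(-7−(-3)) + (-6)·(-3−0) + 0·(0−(-7))) = ½·(0 + 18 + 0) = 9, so the W-coordinate is 1/5.

(3/5, 1/5, 1/5)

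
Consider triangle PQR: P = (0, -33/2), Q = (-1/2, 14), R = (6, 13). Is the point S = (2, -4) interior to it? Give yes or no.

Barycentric coordinates of S: (458/791, 64/791, 269/791).
The three coordinates are positive, positive, positive; a point is interior exactly when all three are positive.

yes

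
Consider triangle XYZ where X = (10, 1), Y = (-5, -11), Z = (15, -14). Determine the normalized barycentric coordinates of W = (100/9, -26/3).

(1/3, 1/9, 5/9)

Signed area of the reference triangle: [XYZ] = ½·(10·(-11−(-14)) + (-5)·(-14−1) + 15·(1−(-11))) = ½·(30 + 75 + 180) = 285/2.
[WYZ] = ½·((100/9)·(-11−(-14)) + (-5)·(-14−(-26/3)) + 15·(-26/3−(-11))) = ½·(100/3 + 80/3 + 35) = 95/2, so the X-coordinate is (95/2)/(285/2) = 1/3.
[XWZ] = ½·(10·(-26/3−(-14)) + (100/9)·(-14−1) + 15·(1−(-26/3))) = ½·(160/3 − 500/3 + 145) = 95/6, so the Y-coordinate is 1/9.
[XYW] = ½·(10·(-11−(-26/3)) + (-5)·(-26/3−1) + (100/9)·(1−(-11))) = ½·(-70/3 + 145/3 + 400/3) = 475/6, so the Z-coordinate is 5/9.
Check: 1/3 + 1/9 + 5/9 = 1.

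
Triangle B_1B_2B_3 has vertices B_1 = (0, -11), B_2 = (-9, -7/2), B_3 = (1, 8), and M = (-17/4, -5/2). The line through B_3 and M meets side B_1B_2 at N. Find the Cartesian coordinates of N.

Barycentric coordinates of M with respect to B_1B_2B_3: (1/4, 1/2, 1/4).
On side B_1B_2 the B_3-coordinate is zero; dropping M's B_3-weight 1/4 and renormalizing the remaining 1/4 : 1/2 gives weights 1/3, 2/3 on B_1, B_2.
N = (1/3)·(0, -11) + (2/3)·(-9, -7/2) = (-6, -6).

(-6, -6)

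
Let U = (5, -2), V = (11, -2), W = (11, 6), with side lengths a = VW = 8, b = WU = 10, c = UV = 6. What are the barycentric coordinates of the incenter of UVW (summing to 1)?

(1/3, 5/12, 1/4)

The incenter has barycentric coordinates proportional to the opposite side lengths: (8 : 10 : 6).
Normalizing by 8+10+6 = 24 gives (1/3, 5/12, 1/4).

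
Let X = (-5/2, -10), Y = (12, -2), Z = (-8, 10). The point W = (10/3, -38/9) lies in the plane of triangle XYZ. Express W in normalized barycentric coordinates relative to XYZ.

(4/9, 4/9, 1/9)

Signed area of the reference triangle: [XYZ] = ½·((-5/2)·(-2−10) + 12·(10−(-10)) + (-8)·(-10−(-2))) = ½·(30 + 240 + 64) = 167.
[WYZ] = ½·((10/3)·(-2−10) + 12·(10−(-38/9)) + (-8)·(-38/9−(-2))) = ½·(-40 + 512/3 + 160/9) = 668/9, so the X-coordinate is (668/9)/167 = 4/9.
[XWZ] = ½·((-5/2)·(-38/9−10) + (10/3)·(10−(-10)) + (-8)·(-10−(-38/9))) = ½·(320/9 + 200/3 + 416/9) = 668/9, so the Y-coordinate is 4/9.
[XYW] = ½·((-5/2)·(-2−(-38/9)) + 12·(-38/9−(-10)) + (10/3)·(-10−(-2))) = ½·(-50/9 + 208/3 − 80/3) = 167/9, so the Z-coordinate is 1/9.
Check: 4/9 + 4/9 + 1/9 = 1.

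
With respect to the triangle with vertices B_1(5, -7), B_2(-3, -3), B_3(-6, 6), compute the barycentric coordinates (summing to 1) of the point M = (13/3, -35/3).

Signed area of the reference triangle: [B_1B_2B_3] = ½·(5·(-3−6) + (-3)·(6−(-7)) + (-6)·(-7−(-3))) = ½·(-45 − 39 + 24) = -30.
[MB_2B_3] = ½·((13/3)·(-3−6) + (-3)·(6−(-35/3)) + (-6)·(-35/3−(-3))) = ½·(-39 − 53 + 52) = -20, so the B_1-coordinate is (-20)/(-30) = 2/3.
[B_1MB_3] = ½·(5·(-35/3−6) + (13/3)·(6−(-7)) + (-6)·(-7−(-35/3))) = ½·(-265/3 + 169/3 − 28) = -30, so the B_2-coordinate is 1.
[B_1B_2M] = ½·(5·(-3−(-35/3)) + (-3)·(-35/3−(-7)) + (13/3)·(-7−(-3))) = ½·(130/3 + 14 − 52/3) = 20, so the B_3-coordinate is -2/3.
Check: 2/3 + 1 − 2/3 = 1.

(2/3, 1, -2/3)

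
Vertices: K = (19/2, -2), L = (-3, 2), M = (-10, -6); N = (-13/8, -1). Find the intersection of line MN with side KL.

(7/6, 2/3)

Barycentric coordinates of N with respect to KLM: (1/4, 1/2, 1/4).
On side KL the M-coordinate is zero; dropping N's M-weight 1/4 and renormalizing the remaining 1/4 : 1/2 gives weights 1/3, 2/3 on K, L.
J = (1/3)·(19/2, -2) + (2/3)·(-3, 2) = (7/6, 2/3).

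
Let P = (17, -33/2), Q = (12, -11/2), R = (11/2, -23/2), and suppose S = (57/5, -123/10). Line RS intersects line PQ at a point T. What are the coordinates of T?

Barycentric coordinates of S with respect to PQR: (2/5, 1/5, 2/5).
On side PQ the R-coordinate is zero; dropping S's R-weight 2/5 and renormalizing the remaining 2/5 : 1/5 gives weights 2/3, 1/3 on P, Q.
T = (2/3)·(17, -33/2) + (1/3)·(12, -11/2) = (46/3, -77/6).

(46/3, -77/6)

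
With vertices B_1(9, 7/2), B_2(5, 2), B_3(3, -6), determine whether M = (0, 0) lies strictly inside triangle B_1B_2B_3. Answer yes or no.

no

Barycentric coordinates of M: (-36/29, 129/58, 1/58).
The three coordinates are negative, positive, positive; a point is interior exactly when all three are positive.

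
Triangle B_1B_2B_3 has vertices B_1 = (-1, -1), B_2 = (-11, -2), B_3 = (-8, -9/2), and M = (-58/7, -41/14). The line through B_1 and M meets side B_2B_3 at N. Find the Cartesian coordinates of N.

(-19/2, -13/4)

Barycentric coordinates of M with respect to B_1B_2B_3: (1/7, 3/7, 3/7).
On side B_2B_3 the B_1-coordinate is zero; dropping M's B_1-weight 1/7 and renormalizing the remaining 3/7 : 3/7 gives weights 1/2, 1/2 on B_2, B_3.
N = (1/2)·(-11, -2) + (1/2)·(-8, -9/2) = (-19/2, -13/4).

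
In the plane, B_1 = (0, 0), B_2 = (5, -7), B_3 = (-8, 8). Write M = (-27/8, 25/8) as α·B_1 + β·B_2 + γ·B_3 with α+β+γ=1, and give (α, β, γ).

(3/8, 1/8, 1/2)

Signed area of the reference triangle: [B_1B_2B_3] = ½·(0·(-7−8) + 5·(8−0) + (-8)·(0−(-7))) = ½·(0 + 40 − 56) = -8.
[MB_2B_3] = ½·((-27/8)·(-7−8) + 5·(8−(25/8)) + (-8)·(25/8−(-7))) = ½·(405/8 + 195/8 − 81) = -3, so the B_1-coordinate is (-3)/(-8) = 3/8.
[B_1MB_3] = ½·(0·(25/8−8) + (-27/8)·(8−0) + (-8)·(0−(25/8))) = ½·(0 − 27 + 25) = -1, so the B_2-coordinate is 1/8.
[B_1B_2M] = ½·(0·(-7−(25/8)) + 5·(25/8−0) + (-27/8)·(0−(-7))) = ½·(0 + 125/8 − 189/8) = -4, so the B_3-coordinate is 1/2.
Check: 3/8 + 1/8 + 1/2 = 1.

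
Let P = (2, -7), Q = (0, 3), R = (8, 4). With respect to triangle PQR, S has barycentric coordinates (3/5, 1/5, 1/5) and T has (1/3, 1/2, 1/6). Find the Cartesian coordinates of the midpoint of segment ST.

Barycentric coordinates of the midpoint are the average: (7/15, 7/20, 11/60).
Converting: (7/15)·P + (7/20)·Q + (11/60)·R = (12/5, -89/60).

(12/5, -89/60)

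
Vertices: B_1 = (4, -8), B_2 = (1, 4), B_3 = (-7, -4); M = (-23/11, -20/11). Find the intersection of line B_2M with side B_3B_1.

(-27/7, -36/7)

Barycentric coordinates of M with respect to B_1B_2B_3: (2/11, 4/11, 5/11).
On side B_3B_1 the B_2-coordinate is zero; dropping M's B_2-weight 4/11 and renormalizing the remaining 5/11 : 2/11 gives weights 5/7, 2/7 on B_3, B_1.
N = (5/7)·(-7, -4) + (2/7)·(4, -8) = (-27/7, -36/7).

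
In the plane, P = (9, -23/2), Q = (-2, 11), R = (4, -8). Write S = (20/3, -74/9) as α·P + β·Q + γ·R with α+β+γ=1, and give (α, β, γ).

Signed area of the reference triangle: [PQR] = ½·(9·(11−(-8)) + (-2)·(-8−(-23/2)) + 4·(-23/2−11)) = ½·(171 − 7 − 90) = 37.
[SQR] = ½·((20/3)·(11−(-8)) + (-2)·(-8−(-74/9)) + 4·(-74/9−11)) = ½·(380/3 − 4/9 − 692/9) = 74/3, so the P-coordinate is (74/3)/37 = 2/3.
[PSR] = ½·(9·(-74/9−(-8)) + (20/3)·(-8−(-23/2)) + 4·(-23/2−(-74/9))) = ½·(-2 + 70/3 − 118/9) = 37/9, so the Q-coordinate is 1/9.
[PQS] = ½·(9·(11−(-74/9)) + (-2)·(-74/9−(-23/2)) + (20/3)·(-23/2−11)) = ½·(173 − 59/9 − 150) = 74/9, so the R-coordinate is 2/9.

(2/3, 1/9, 2/9)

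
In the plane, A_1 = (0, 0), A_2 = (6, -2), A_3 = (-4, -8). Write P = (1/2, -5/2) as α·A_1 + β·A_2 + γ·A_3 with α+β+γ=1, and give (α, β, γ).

(1/2, 1/4, 1/4)

Signed area of the reference triangle: [A_1A_2A_3] = ½·(0·(-2−(-8)) + 6·(-8−0) + (-4)·(0−(-2))) = ½·(0 − 48 − 8) = -28.
[PA_2A_3] = ½·((1/2)·(-2−(-8)) + 6·(-8−(-5/2)) + (-4)·(-5/2−(-2))) = ½·(3 − 33 + 2) = -14, so the A_1-coordinate is (-14)/(-28) = 1/2.
[A_1PA_3] = ½·(0·(-5/2−(-8)) + (1/2)·(-8−0) + (-4)·(0−(-5/2))) = ½·(0 − 4 − 10) = -7, so the A_2-coordinate is 1/4.
[A_1A_2P] = ½·(0·(-2−(-5/2)) + 6·(-5/2−0) + (1/2)·(0−(-2))) = ½·(0 − 15 + 1) = -7, so the A_3-coordinate is 1/4.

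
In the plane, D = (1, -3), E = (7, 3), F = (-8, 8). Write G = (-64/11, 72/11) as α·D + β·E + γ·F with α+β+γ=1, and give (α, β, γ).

Signed area of the reference triangle: [DEF] = ½·(1·(3−8) + 7·(8−(-3)) + (-8)·(-3−3)) = ½·(-5 + 77 + 48) = 60.
[GEF] = ½·((-64/11)·(3−8) + 7·(8−(72/11)) + (-8)·(72/11−3)) = ½·(320/11 + 112/11 − 312/11) = 60/11, so the D-coordinate is (60/11)/60 = 1/11.
[DGF] = ½·(1·(72/11−8) + (-64/11)·(8−(-3)) + (-8)·(-3−(72/11))) = ½·(-16/11 − 64 + 840/11) = 60/11, so the E-coordinate is 1/11.
[DEG] = ½·(1·(3−(72/11)) + 7·(72/11−(-3)) + (-64/11)·(-3−3)) = ½·(-39/11 + 735/11 + 384/11) = 540/11, so the F-coordinate is 9/11.

(1/11, 1/11, 9/11)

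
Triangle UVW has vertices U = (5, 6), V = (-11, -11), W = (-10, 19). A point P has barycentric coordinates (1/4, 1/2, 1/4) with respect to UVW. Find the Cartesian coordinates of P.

(-27/4, 3/4)

P = (1/4)·U + (1/2)·V + (1/4)·W.
x-coordinate: (1/4)·5 + (1/2)·(-11) + (1/4)·(-10) = -27/4.
y-coordinate: (1/4)·6 + (1/2)·(-11) + (1/4)·19 = 3/4.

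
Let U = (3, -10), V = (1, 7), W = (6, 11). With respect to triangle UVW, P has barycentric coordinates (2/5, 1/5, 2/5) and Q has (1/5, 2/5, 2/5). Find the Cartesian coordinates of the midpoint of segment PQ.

(18/5, 7/2)

Barycentric coordinates of the midpoint are the average: (3/10, 3/10, 2/5).
Converting: (3/10)·U + (3/10)·V + (2/5)·W = (18/5, 7/2).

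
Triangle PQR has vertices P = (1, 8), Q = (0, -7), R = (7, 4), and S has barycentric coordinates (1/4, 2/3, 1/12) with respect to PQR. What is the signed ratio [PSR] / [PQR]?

2/3

The signed ratio [PSR]/[PQR] equals the barycentric coordinate of S at vertex Q, which is 2/3.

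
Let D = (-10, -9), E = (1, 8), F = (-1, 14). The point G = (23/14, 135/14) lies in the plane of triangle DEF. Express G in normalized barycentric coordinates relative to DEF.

(-1/14, 1, 1/14)

Signed area of the reference triangle: [DEF] = ½·((-10)·(8−14) + 1·(14−(-9)) + (-1)·(-9−8)) = ½·(60 + 23 + 17) = 50.
[GEF] = ½·((23/14)·(8−14) + 1·(14−(135/14)) + (-1)·(135/14−8)) = ½·(-69/7 + 61/14 − 23/14) = -25/7, so the D-coordinate is (-25/7)/50 = -1/14.
[DGF] = ½·((-10)·(135/14−14) + (23/14)·(14−(-9)) + (-1)·(-9−(135/14))) = ½·(305/7 + 529/14 + 261/14) = 50, so the E-coordinate is 1.
[DEG] = ½·((-10)·(8−(135/14)) + 1·(135/14−(-9)) + (23/14)·(-9−8)) = ½·(115/7 + 261/14 − 391/14) = 25/7, so the F-coordinate is 1/14.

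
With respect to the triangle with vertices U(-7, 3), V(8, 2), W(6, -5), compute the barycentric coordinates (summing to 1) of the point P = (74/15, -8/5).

Signed area of the reference triangle: [UVW] = ½·((-7)·(2−(-5)) + 8·(-5−3) + 6·(3−2)) = ½·(-49 − 64 + 6) = -107/2.
[PVW] = ½·((74/15)·(2−(-5)) + 8·(-5−(-8/5)) + 6·(-8/5−2)) = ½·(518/15 − 136/5 − 108/5) = -107/15, so the U-coordinate is (-107/15)/(-107/2) = 2/15.
[UPW] = ½·((-7)·(-8/5−(-5)) + (74/15)·(-5−3) + 6·(3−(-8/5))) = ½·(-119/5 − 592/15 + 138/5) = -107/6, so the V-coordinate is 1/3.
[UVP] = ½·((-7)·(2−(-8/5)) + 8·(-8/5−3) + (74/15)·(3−2)) = ½·(-126/5 − 184/5 + 74/15) = -428/15, so the W-coordinate is 8/15.

(2/15, 1/3, 8/15)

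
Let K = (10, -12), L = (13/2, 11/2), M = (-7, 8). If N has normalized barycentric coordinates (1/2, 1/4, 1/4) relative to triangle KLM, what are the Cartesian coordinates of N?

(39/8, -21/8)

N = (1/2)·K + (1/4)·L + (1/4)·M.
x-coordinate: (1/2)·10 + (1/4)·(13/2) + (1/4)·(-7) = 39/8.
y-coordinate: (1/2)·(-12) + (1/4)·(11/2) + (1/4)·8 = -21/8.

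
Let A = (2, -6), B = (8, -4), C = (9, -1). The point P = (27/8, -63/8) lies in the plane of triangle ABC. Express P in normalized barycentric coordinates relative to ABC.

Signed area of the reference triangle: [ABC] = ½·(2·(-4−(-1)) + 8·(-1−(-6)) + 9·(-6−(-4))) = ½·(-6 + 40 − 18) = 8.
[PBC] = ½·((27/8)·(-4−(-1)) + 8·(-1−(-63/8)) + 9·(-63/8−(-4))) = ½·(-81/8 + 55 − 279/8) = 5, so the A-coordinate is 5/8 = 5/8.
[APC] = ½·(2·(-63/8−(-1)) + (27/8)·(-1−(-6)) + 9·(-6−(-63/8))) = ½·(-55/4 + 135/8 + 135/8) = 10, so the B-coordinate is 5/4.
[ABP] = ½·(2·(-4−(-63/8)) + 8·(-63/8−(-6)) + (27/8)·(-6−(-4))) = ½·(31/4 − 15 − 27/4) = -7, so the C-coordinate is -7/8.

(5/8, 5/4, -7/8)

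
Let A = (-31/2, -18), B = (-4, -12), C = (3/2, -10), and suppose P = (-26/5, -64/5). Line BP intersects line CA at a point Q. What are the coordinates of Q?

Barycentric coordinates of P with respect to ABC: (1/5, 3/5, 1/5).
On side CA the B-coordinate is zero; dropping P's B-weight 3/5 and renormalizing the remaining 1/5 : 1/5 gives weights 1/2, 1/2 on C, A.
Q = (1/2)·(3/2, -10) + (1/2)·(-31/2, -18) = (-7, -14).

(-7, -14)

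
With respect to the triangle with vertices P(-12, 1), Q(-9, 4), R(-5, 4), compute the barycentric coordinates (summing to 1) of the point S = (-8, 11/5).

(3/5, -3/10, 7/10)

Signed area of the reference triangle: [PQR] = ½·((-12)·(4−4) + (-9)·(4−1) + (-5)·(1−4)) = ½·(0 − 27 + 15) = -6.
[SQR] = ½·((-8)·(4−4) + (-9)·(4−(11/5)) + (-5)·(11/5−4)) = ½·(0 − 81/5 + 9) = -18/5, so the P-coordinate is (-18/5)/(-6) = 3/5.
[PSR] = ½·((-12)·(11/5−4) + (-8)·(4−1) + (-5)·(1−(11/5))) = ½·(108/5 − 24 + 6) = 9/5, so the Q-coordinate is -3/10.
[PQS] = ½·((-12)·(4−(11/5)) + (-9)·(11/5−1) + (-8)·(1−4)) = ½·(-108/5 − 54/5 + 24) = -21/5, so the R-coordinate is 7/10.
Check: 3/5 − 3/10 + 7/10 = 1.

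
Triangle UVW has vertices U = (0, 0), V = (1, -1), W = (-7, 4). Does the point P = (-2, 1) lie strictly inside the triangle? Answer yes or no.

yes

Barycentric coordinates of P: (1/3, 1/3, 1/3).
The three coordinates are positive, positive, positive; a point is interior exactly when all three are positive.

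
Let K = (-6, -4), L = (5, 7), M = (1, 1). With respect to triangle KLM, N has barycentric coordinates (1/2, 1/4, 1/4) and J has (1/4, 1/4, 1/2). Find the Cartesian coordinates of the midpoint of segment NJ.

Barycentric coordinates of the midpoint are the average: (3/8, 1/4, 3/8).
Converting: (3/8)·K + (1/4)·L + (3/8)·M = (-5/8, 5/8).

(-5/8, 5/8)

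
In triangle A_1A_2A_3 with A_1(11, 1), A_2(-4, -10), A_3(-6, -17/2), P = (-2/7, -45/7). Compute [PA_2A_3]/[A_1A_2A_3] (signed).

2/7

[A_1A_2A_3] = ½·(11·(-10−(-17/2)) + (-4)·(-17/2−1) + (-6)·(1−(-10))) = ½·(-33/2 + 38 − 66) = -89/4.
[PA_2A_3] = ½·((-2/7)·(-10−(-17/2)) + (-4)·(-17/2−(-45/7)) + (-6)·(-45/7−(-10))) = ½·(3/7 + 58/7 − 150/7) = -89/14, so the ratio is (-89/14)/(-89/4) = 2/7.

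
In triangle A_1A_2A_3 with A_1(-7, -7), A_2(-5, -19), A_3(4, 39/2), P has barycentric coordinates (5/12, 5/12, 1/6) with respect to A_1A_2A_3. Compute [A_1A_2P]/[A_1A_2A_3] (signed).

The signed ratio [A_1A_2P]/[A_1A_2A_3] equals the barycentric coordinate of P at vertex A_3, which is 1/6.

1/6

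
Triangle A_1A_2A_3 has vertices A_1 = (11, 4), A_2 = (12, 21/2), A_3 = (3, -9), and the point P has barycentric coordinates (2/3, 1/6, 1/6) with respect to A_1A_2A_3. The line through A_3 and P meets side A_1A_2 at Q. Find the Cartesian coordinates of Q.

Line A_3P meets A_1A_2 where the A_3-coordinate vanishes; zeroing P's A_3-weight and renormalizing leaves A_1, A_2-weights 2/3 : 1/6 → (4/5, 1/5).
So Q = (4/5)·A_1 + (1/5)·A_2 = (56/5, 53/10).

(56/5, 53/10)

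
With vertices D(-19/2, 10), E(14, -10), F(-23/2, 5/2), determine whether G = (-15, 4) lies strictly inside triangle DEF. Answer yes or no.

no

Barycentric coordinates of G: (-22/865, -117/865, 1004/865).
The three coordinates are negative, negative, positive; a point is interior exactly when all three are positive.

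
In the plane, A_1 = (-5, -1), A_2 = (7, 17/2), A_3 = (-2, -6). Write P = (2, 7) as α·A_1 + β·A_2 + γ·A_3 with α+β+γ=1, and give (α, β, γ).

Signed area of the reference triangle: [A_1A_2A_3] = ½·((-5)·(17/2−(-6)) + 7·(-6−(-1)) + (-2)·(-1−(17/2))) = ½·(-145/2 − 35 + 19) = -177/4.
[PA_2A_3] = ½·(2·(17/2−(-6)) + 7·(-6−7) + (-2)·(7−(17/2))) = ½·(29 − 91 + 3) = -59/2, so the A_1-coordinate is (-59/2)/(-177/4) = 2/3.
[A_1PA_3] = ½·((-5)·(7−(-6)) + 2·(-6−(-1)) + (-2)·(-1−7)) = ½·(-65 − 10 + 16) = -59/2, so the A_2-coordinate is 2/3.
[A_1A_2P] = ½·((-5)·(17/2−7) + 7·(7−(-1)) + 2·(-1−(17/2))) = ½·(-15/2 + 56 − 19) = 59/4, so the A_3-coordinate is -1/3.
Check: 2/3 + 2/3 − 1/3 = 1.

(2/3, 2/3, -1/3)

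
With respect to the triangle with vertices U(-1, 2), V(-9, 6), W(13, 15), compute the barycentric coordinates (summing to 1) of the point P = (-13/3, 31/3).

Signed area of the reference triangle: [UVW] = ½·((-1)·(6−15) + (-9)·(15−2) + 13·(2−6)) = ½·(9 − 117 − 52) = -80.
[PVW] = ½·((-13/3)·(6−15) + (-9)·(15−(31/3)) + 13·(31/3−6)) = ½·(39 − 42 + 169/3) = 80/3, so the U-coordinate is (80/3)/(-80) = -1/3.
[UPW] = ½·((-1)·(31/3−15) + (-13/3)·(15−2) + 13·(2−(31/3))) = ½·(14/3 − 169/3 − 325/3) = -80, so the V-coordinate is 1.
[UVP] = ½·((-1)·(6−(31/3)) + (-9)·(31/3−2) + (-13/3)·(2−6)) = ½·(13/3 − 75 + 52/3) = -80/3, so the W-coordinate is 1/3.
Check: -1/3 + 1 + 1/3 = 1.

(-1/3, 1, 1/3)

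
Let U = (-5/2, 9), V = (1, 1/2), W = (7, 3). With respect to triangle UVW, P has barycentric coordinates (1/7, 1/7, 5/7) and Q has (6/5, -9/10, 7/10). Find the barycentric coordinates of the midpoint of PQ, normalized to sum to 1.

(47/70, -53/140, 99/140)

Since both coordinate triples sum to 1, the midpoint's barycentrics are the componentwise average.
(1/7+6/5)/2 = 47/70; similarly -53/140 and 99/140.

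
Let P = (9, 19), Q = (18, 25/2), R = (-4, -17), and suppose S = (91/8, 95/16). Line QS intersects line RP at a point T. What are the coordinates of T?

Barycentric coordinates of S with respect to PQR: (1/8, 5/8, 1/4).
On side RP the Q-coordinate is zero; dropping S's Q-weight 5/8 and renormalizing the remaining 1/4 : 1/8 gives weights 2/3, 1/3 on R, P.
T = (2/3)·(-4, -17) + (1/3)·(9, 19) = (1/3, -5).

(1/3, -5)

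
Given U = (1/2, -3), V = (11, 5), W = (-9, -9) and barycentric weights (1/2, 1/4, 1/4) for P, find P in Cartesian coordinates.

(3/4, -5/2)

P = (1/2)·U + (1/4)·V + (1/4)·W.
x-coordinate: (1/2)·(1/2) + (1/4)·11 + (1/4)·(-9) = 3/4.
y-coordinate: (1/2)·(-3) + (1/4)·5 + (1/4)·(-9) = -5/2.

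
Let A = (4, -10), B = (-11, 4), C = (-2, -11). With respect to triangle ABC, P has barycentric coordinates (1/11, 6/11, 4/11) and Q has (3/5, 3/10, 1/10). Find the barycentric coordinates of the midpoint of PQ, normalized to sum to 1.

(19/55, 93/220, 51/220)

Since both coordinate triples sum to 1, the midpoint's barycentrics are the componentwise average.
(1/11+3/5)/2 = 19/55; similarly 93/220 and 51/220.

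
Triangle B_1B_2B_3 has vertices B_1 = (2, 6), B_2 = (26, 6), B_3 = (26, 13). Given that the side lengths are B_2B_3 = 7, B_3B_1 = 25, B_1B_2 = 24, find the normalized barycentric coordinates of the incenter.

(1/8, 25/56, 3/7)

The incenter has barycentric coordinates proportional to the opposite side lengths: (7 : 25 : 24).
Normalizing by 7+25+24 = 56 gives (1/8, 25/56, 3/7).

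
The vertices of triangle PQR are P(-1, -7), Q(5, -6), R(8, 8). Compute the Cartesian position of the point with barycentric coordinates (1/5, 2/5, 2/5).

S = (1/5)·P + (2/5)·Q + (2/5)·R.
x-coordinate: (1/5)·(-1) + (2/5)·5 + (2/5)·8 = 5.
y-coordinate: (1/5)·(-7) + (2/5)·(-6) + (2/5)·8 = -3/5.

(5, -3/5)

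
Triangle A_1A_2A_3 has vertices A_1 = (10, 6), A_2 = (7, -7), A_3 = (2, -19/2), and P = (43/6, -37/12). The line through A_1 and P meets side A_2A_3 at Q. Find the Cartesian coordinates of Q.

(23/4, -61/8)

Barycentric coordinates of P with respect to A_1A_2A_3: (1/3, 1/2, 1/6).
On side A_2A_3 the A_1-coordinate is zero; dropping P's A_1-weight 1/3 and renormalizing the remaining 1/2 : 1/6 gives weights 3/4, 1/4 on A_2, A_3.
Q = (3/4)·(7, -7) + (1/4)·(2, -19/2) = (23/4, -61/8).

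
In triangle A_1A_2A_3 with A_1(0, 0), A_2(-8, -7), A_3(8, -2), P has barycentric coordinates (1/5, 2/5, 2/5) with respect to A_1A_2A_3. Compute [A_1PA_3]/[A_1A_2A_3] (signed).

2/5

The signed ratio [A_1PA_3]/[A_1A_2A_3] equals the barycentric coordinate of P at vertex A_2, which is 2/5.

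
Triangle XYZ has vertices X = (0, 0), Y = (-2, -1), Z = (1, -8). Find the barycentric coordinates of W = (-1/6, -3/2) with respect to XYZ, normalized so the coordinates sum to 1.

Signed area of the reference triangle: [XYZ] = ½·(0·(-1−(-8)) + (-2)·(-8−0) + 1·(0−(-1))) = ½·(0 + 16 + 1) = 17/2.
[WYZ] = ½·((-1/6)·(-1−(-8)) + (-2)·(-8−(-3/2)) + 1·(-3/2−(-1))) = ½·(-7/6 + 13 − 1/2) = 17/3, so the X-coordinate is (17/3)/(17/2) = 2/3.
[XWZ] = ½·(0·(-3/2−(-8)) + (-1/6)·(-8−0) + 1·(0−(-3/2))) = ½·(0 + 4/3 + 3/2) = 17/12, so the Y-coordinate is 1/6.
[XYW] = ½·(0·(-1−(-3/2)) + (-2)·(-3/2−0) + (-1/6)·(0−(-1))) = ½·(0 + 3 − 1/6) = 17/12, so the Z-coordinate is 1/6.

(2/3, 1/6, 1/6)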